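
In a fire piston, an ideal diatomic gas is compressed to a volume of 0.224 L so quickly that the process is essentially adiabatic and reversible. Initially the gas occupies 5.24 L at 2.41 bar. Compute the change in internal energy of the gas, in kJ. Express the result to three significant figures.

ΔU ≈ 7.98 kJ

γ = 7/5 for a diatomic ideal gas.
P₂ = P₁(V₁/V₂)^γ = 2.41×(5.24/0.224)^(7/5) = 198.9 bar.
For a reversible adiabat, W_by_gas = (P₁V₁ − P₂V₂)/(γ−1).
W_by = (241000×0.00524 − 1.989×10^7×0.000224) / (2/5) = -7984 J.
Q = 0 ⇒ ΔU = −W_by = 7984 J.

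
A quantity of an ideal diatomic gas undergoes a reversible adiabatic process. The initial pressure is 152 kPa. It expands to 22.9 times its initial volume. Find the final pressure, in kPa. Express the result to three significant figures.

Adiabatic: P₁V₁^γ = P₂V₂^γ ⇒ P₂ = P₁ (V₁/V₂)^γ.
For a diatomic ideal gas γ = 7/5.
P₂ = 152 × (1/22.9)^(7/5) = 1.897 kPa.

P₂ ≈ 1.90 kPa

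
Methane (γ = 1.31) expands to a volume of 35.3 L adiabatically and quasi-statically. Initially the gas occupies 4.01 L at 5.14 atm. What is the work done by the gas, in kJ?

W ≈ 3.30 kJ

P₂ = P₁(V₁/V₂)^γ = 5.14×(4.01/35.3)^(1.31) = 0.2975 atm.
For a reversible adiabat, W_by_gas = (P₁V₁ − P₂V₂)/(γ−1).
W_by = (520800×0.00401 − 30140×0.0353) / (0.31) = 3304 J.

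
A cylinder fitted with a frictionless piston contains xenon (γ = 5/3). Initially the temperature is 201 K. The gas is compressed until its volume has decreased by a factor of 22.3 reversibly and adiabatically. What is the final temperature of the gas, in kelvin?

T₂ ≈ 1590 K

Adiabatic: T₁V₁^(γ−1) = T₂V₂^(γ−1) ⇒ T₂ = T₁ (V₁/V₂)^(γ−1).
T₂ = 201 × 22.3^(2/3) = 1592 K.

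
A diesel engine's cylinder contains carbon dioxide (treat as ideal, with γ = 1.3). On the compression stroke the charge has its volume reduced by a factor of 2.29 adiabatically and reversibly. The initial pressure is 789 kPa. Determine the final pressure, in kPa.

P₂ ≈ 2320 kPa

Adiabatic: P₁V₁^γ = P₂V₂^γ ⇒ P₂ = P₁ (V₁/V₂)^γ.
P₂ = 789 × 2.29^(1.3) = 2317 kPa.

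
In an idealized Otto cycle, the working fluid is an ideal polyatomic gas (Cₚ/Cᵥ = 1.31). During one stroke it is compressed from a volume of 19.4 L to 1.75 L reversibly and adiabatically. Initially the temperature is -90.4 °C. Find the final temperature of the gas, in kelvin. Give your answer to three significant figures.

For a reversible adiabat TV^(γ−1) is constant, so T₂ = T₁ (V₁/V₂)^(γ−1).
T₁ = -90.4 °C = 182.7 K.
T₂ = 182.7 × (19.4/1.75)^(0.31) = 385.2 K.

T₂ ≈ 385 K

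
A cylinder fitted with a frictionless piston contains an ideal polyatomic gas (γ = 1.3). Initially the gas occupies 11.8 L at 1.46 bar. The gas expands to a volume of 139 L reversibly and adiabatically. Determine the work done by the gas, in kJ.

W ≈ 3.00 kJ

P₂ = P₁(V₁/V₂)^γ = 1.46×(11.8/139)^(1.3) = 0.05914 bar.
For a reversible adiabat, W_by_gas = (P₁V₁ − P₂V₂)/(γ−1).
W_by = (146000×0.0118 − 5914×0.139) / (0.3) = 3003 J.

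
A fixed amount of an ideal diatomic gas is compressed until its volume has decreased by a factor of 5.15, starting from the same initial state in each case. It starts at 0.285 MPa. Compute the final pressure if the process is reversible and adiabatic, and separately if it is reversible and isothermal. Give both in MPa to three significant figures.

For a diatomic ideal gas γ = 7/5.
Isothermal: P₂ = P₁(V₁/V₂) = 0.285×5.15 = 1.468 MPa.
Adiabatic: P₂ = P₁(V₁/V₂)^γ = 0.285×5.15^(7/5) = 2.827 MPa.

adiabatic: 2.83 MPa; isothermal: 1.47 MPa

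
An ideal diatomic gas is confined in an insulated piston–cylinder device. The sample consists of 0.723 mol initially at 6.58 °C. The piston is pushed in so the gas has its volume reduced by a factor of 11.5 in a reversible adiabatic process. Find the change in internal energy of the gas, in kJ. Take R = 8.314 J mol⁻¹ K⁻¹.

ΔU ≈ 6.96 kJ

Adiabatic: T₁V₁^(γ−1) = T₂V₂^(γ−1) ⇒ T₂ = T₁ (V₁/V₂)^(γ−1).
γ = 7/5 for a diatomic ideal gas, so γ−1 = 2/5.
T₁ = 6.58 °C = 279.7 K.
T₂ = 279.7 × 11.5^(2/5) = 743.1 K.
Q = 0, so ΔU = W_on_gas = nCᵥΔT with Cᵥ = R/(γ−1) = 20.79 J/(mol·K).
ΔU = 0.723 × 20.79 × (743.1 − 279.7) = 6963 J.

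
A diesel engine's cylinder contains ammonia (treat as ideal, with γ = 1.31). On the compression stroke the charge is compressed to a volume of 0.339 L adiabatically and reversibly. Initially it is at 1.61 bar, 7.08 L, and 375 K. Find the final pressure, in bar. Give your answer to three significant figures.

P₂ ≈ 86.3 bar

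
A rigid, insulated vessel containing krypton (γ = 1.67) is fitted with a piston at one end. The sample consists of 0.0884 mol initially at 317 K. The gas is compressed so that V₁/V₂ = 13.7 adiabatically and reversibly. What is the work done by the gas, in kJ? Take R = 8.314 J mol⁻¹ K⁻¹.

For a reversible adiabat TV^(γ−1) is constant, so T₂ = T₁ (V₁/V₂)^(γ−1).
T₂ = 317 × 13.7^(0.67) = 1831 K.
Q = 0, so ΔU = W_on_gas = nCᵥΔT with Cᵥ = R/(γ−1) = 12.41 J/(mol·K).
ΔU = 0.0884 × 12.41 × (1831 − 317) = 1661 J.
Work done by the gas = −ΔU = -1661 J.

W ≈ -1.66 kJ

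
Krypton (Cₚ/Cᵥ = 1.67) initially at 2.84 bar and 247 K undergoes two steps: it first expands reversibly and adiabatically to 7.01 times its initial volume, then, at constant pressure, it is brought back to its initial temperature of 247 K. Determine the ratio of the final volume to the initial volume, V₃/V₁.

V₃/V₁ ≈ 25.8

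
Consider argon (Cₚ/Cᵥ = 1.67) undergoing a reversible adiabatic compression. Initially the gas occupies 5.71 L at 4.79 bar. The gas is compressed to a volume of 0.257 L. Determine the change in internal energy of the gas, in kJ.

P₂ = P₁(V₁/V₂)^γ = 4.79×(5.71/0.257)^(1.67) = 849.8 bar.
For a reversible adiabat, W_by_gas = (P₁V₁ − P₂V₂)/(γ−1).
W_by = (479000×0.00571 − 8.498×10^7×0.000257) / (0.67) = -28520 J.
Q = 0 ⇒ ΔU = −W_by = 28520 J.

ΔU ≈ 28.5 kJ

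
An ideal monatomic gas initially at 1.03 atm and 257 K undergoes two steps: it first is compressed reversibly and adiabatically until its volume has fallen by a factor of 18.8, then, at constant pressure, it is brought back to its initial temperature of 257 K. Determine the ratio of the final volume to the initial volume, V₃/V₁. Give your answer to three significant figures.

V₃/V₁ ≈ 0.00752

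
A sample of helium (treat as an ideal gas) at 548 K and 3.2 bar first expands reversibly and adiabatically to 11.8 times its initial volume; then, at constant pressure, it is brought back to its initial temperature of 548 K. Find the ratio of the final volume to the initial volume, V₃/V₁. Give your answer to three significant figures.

For a monatomic ideal gas γ = 5/3.
Adiabatic step: V₂/V₁ = 11.8; T₂ = T₁·(1/11.8)^(2/3) = 105.7 K.
Isobaric step: V₃/V₂ = T₃/T₂ = 548/105.7.
V₃/V₁ = (V₂/V₁)(V₃/V₂) = 11.8 × (548/105.7) = 61.16.

V₃/V₁ ≈ 61.2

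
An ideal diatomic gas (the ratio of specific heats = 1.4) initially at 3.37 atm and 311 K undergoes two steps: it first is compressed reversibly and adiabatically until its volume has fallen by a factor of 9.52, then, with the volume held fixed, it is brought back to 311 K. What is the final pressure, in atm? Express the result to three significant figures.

Adiabatic step (PV^γ = const): P₂ = 3.37×9.52^(1.4) = 79.02 atm; T₂ = 311×9.52^(0.4) = 766 K.
Isochoric: P₃ = P₂(T₃/T₂) = 79.02 × (311/766) = 32.08 atm.

P₃ ≈ 32.1 atm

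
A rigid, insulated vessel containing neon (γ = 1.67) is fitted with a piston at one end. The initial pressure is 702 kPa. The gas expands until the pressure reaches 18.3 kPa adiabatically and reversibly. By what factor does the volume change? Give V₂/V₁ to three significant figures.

V₂/V₁ ≈ 8.88

From PV^γ = const, V₂/V₁ = (P₁/P₂)^(1/γ).
V₂/V₁ = (702/18.3)^(0.599) = 8.88.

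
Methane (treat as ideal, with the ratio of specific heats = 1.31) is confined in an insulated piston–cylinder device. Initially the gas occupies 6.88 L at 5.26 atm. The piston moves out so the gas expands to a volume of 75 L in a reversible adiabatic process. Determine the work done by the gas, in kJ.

P₂ = P₁(V₁/V₂)^γ = 5.26×(6.88/75)^(1.31) = 0.2301 atm.
For a reversible adiabat, W_by_gas = (P₁V₁ − P₂V₂)/(γ−1).
W_by = (533000×0.00688 − 23310×0.075) / (0.31) = 6188 J.

W ≈ 6.19 kJ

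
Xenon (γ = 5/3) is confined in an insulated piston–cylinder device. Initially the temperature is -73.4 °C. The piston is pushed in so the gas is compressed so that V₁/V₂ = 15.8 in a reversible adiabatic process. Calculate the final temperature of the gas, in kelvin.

T₂ ≈ 1260 K

Adiabatic: T₁V₁^(γ−1) = T₂V₂^(γ−1) ⇒ T₂ = T₁ (V₁/V₂)^(γ−1).
T₁ = -73.4 °C = 199.7 K.
T₂ = 199.7 × 15.8^(2/3) = 1258 K.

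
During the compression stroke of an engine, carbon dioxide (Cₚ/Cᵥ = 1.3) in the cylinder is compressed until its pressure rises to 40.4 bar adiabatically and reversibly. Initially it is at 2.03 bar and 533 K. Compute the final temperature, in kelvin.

Along an adiabat T P^((1−γ)/γ) is constant, so T₂ = T₁ (P₂/P₁)^((γ−1)/γ).
T₂ = 533 × (40.4/2.03)^(0.231) = 1063 K.

T₂ ≈ 1060 K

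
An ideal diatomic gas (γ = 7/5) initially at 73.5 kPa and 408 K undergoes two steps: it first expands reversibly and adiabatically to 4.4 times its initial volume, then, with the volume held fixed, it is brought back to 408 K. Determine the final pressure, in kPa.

P₃ ≈ 16.7 kPa

Adiabatic step (PV^γ = const): P₂ = 73.5×(1/4.4)^(7/5) = 9.235 kPa; T₂ = 408×(1/4.4)^(2/5) = 225.6 K.
Isochoric: P₃ = P₂(T₃/T₂) = 9.235 × (408/225.6) = 16.7 kPa.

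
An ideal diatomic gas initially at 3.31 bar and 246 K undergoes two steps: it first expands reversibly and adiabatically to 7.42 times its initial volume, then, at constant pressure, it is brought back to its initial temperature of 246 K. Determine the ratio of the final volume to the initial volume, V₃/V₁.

V₃/V₁ ≈ 16.5

For a diatomic ideal gas γ = 7/5.
Adiabatic step: V₂/V₁ = 7.42; T₂ = T₁·(1/7.42)^(2/5) = 110.4 K.
Isobaric step: V₃/V₂ = T₃/T₂ = 246/110.4.
V₃/V₁ = (V₂/V₁)(V₃/V₂) = 7.42 × (246/110.4) = 16.54.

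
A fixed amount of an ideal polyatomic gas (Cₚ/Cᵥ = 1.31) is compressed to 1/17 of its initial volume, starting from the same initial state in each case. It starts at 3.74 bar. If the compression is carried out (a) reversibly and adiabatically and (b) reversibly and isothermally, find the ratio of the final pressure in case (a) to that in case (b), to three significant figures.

P_adiabatic / P_isothermal ≈ 2.41

Isothermal: P_b = P₁(V₁/V₂) = 3.74×17.
Adiabatic: P_a = P₁(V₁/V₂)^γ = 3.74×17^(1.31).
P_a/P_b = (V₁/V₂)^(γ−1) = 17^(0.31) = 2.407.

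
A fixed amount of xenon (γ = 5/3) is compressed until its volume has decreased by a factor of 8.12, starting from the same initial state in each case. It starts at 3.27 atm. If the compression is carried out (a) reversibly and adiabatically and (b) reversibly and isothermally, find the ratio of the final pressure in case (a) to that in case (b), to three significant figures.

Isothermal: P_b = P₁(V₁/V₂) = 3.27×8.12.
Adiabatic: P_a = P₁(V₁/V₂)^γ = 3.27×8.12^(5/3).
P_a/P_b = (V₁/V₂)^(γ−1) = 8.12^(2/3) = 4.04.

P_adiabatic / P_isothermal ≈ 4.04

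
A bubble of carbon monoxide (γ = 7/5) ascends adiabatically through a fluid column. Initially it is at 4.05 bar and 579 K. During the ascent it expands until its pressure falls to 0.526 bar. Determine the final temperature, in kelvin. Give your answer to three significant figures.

Along an adiabat T P^((1−γ)/γ) is constant, so T₂ = T₁ (P₂/P₁)^((γ−1)/γ).
T₂ = 579 × (0.526/4.05)^(2/7) = 323.1 K.

T₂ ≈ 323 K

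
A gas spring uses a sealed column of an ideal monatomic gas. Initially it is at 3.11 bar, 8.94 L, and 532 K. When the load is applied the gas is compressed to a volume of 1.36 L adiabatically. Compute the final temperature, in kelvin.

T₂ ≈ 1870 K

Adiabatic: T₁V₁^(γ−1) = T₂V₂^(γ−1) ⇒ T₂ = T₁ (V₁/V₂)^(γ−1).
γ = 5/3 for a monatomic ideal gas.
T₂ = 532 × (8.94/1.36)^(2/3) = 1867 K.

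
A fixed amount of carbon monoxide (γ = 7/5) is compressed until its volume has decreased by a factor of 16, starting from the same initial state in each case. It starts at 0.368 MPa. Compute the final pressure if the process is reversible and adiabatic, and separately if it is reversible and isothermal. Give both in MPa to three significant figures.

adiabatic: 17.8 MPa; isothermal: 5.89 MPa

Isothermal: P₂ = P₁(V₁/V₂) = 0.368×16 = 5.888 MPa.
Adiabatic: P₂ = P₁(V₁/V₂)^γ = 0.368×16^(7/5) = 17.85 MPa.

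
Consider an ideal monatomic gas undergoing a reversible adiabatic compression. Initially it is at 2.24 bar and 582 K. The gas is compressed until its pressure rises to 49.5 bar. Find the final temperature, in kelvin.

T₂ ≈ 2010 K

Along an adiabat T P^((1−γ)/γ) is constant, so T₂ = T₁ (P₂/P₁)^((γ−1)/γ).
For a monatomic ideal gas γ = 5/3, so (γ−1)/γ = 2/5.
T₂ = 582 × (49.5/2.24)^(2/5) = 2008 K.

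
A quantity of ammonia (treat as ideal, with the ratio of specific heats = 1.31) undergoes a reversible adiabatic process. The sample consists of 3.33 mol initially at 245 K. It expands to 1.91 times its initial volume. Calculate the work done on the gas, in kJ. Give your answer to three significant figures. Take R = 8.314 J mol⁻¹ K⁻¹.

Adiabatic: T₁V₁^(γ−1) = T₂V₂^(γ−1) ⇒ T₂ = T₁ (V₁/V₂)^(γ−1).
T₂ = 245 × (1/1.91)^(0.31) = 200.5 K.
Q = 0, so ΔU = W_on_gas = nCᵥΔT with Cᵥ = R/(γ−1) = 26.82 J/(mol·K).
ΔU = 3.33 × 26.82 × (200.5 − 245) = -3977 J.

W ≈ -3.98 kJ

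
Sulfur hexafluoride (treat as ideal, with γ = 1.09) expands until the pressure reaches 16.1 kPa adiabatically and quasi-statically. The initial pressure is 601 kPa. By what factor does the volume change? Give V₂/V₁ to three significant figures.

From PV^γ = const, V₂/V₁ = (P₁/P₂)^(1/γ).
V₂/V₁ = (601/16.1)^(0.917) = 27.69.

V₂/V₁ ≈ 27.7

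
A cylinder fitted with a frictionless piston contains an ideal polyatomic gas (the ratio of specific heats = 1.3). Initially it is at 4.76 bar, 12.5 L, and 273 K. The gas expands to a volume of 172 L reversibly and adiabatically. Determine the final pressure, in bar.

Since PV^γ is constant along a reversible adiabat, P₂ = P₁ (V₁/V₂)^γ.
P₂ = 4.76 × (12.5/172)^(1.3) = 0.1575 bar.

P₂ ≈ 0.158 bar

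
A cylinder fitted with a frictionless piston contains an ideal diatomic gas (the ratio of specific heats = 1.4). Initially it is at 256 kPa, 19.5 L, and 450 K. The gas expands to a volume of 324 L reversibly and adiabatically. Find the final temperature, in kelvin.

For a reversible adiabat TV^(γ−1) is constant, so T₂ = T₁ (V₁/V₂)^(γ−1).
T₂ = 450 × (19.5/324)^(0.4) = 146.2 K.

T₂ ≈ 146 K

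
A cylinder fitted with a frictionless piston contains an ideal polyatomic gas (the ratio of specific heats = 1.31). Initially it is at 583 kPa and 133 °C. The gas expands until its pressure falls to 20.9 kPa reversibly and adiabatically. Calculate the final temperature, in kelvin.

T₂ ≈ 185 K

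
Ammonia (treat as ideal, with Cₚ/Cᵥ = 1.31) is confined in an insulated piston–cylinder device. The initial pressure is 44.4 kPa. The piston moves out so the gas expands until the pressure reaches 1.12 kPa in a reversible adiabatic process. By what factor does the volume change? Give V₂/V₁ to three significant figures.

From PV^γ = const, V₂/V₁ = (P₁/P₂)^(1/γ).
V₂/V₁ = (44.4/1.12)^(0.763) = 16.59.

V₂/V₁ ≈ 16.6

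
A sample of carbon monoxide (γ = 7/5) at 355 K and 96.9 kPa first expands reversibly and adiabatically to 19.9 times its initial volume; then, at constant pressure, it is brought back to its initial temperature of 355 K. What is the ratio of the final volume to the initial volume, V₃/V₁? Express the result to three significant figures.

V₃/V₁ ≈ 65.8

Adiabatic step: V₂/V₁ = 19.9; T₂ = T₁·(1/19.9)^(2/5) = 107.3 K.
Isobaric step: V₃/V₂ = T₃/T₂ = 355/107.3.
V₃/V₁ = (V₂/V₁)(V₃/V₂) = 19.9 × (355/107.3) = 65.83.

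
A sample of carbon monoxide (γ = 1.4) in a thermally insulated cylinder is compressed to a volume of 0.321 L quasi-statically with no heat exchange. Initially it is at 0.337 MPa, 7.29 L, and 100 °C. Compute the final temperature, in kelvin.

T₂ ≈ 1300 K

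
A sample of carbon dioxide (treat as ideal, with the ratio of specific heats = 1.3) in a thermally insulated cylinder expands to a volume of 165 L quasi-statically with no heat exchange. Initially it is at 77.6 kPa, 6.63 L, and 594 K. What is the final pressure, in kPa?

Adiabatic: P₁V₁^γ = P₂V₂^γ ⇒ P₂ = P₁ (V₁/V₂)^γ.
P₂ = 77.6 × (6.63/165)^(1.3) = 1.189 kPa.

P₂ ≈ 1.19 kPa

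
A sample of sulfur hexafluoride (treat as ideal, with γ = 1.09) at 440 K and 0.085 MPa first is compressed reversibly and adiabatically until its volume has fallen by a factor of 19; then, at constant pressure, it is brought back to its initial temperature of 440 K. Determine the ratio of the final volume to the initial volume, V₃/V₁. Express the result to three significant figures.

V₃/V₁ ≈ 0.0404

Adiabatic step: V₂/V₁ = 0.05263; T₂ = T₁·19^(0.09) = 573.5 K.
Isobaric step: V₃/V₂ = T₃/T₂ = 440/573.5.
V₃/V₁ = (V₂/V₁)(V₃/V₂) = 0.05263 × (440/573.5) = 0.04038.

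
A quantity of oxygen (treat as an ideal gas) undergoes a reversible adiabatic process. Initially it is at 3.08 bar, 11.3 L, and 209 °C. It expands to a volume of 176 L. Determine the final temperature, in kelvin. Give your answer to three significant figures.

Adiabatic: T₁V₁^(γ−1) = T₂V₂^(γ−1) ⇒ T₂ = T₁ (V₁/V₂)^(γ−1).
γ = 7/5 for a diatomic ideal gas.
T₁ = 209 °C = 482.1 K.
T₂ = 482.1 × (11.3/176)^(2/5) = 160.8 K.

T₂ ≈ 161 K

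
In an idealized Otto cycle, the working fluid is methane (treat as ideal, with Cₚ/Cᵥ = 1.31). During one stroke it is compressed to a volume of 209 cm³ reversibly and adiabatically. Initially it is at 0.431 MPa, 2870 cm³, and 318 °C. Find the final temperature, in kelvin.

T₂ ≈ 1330 K

Adiabatic: T₁V₁^(γ−1) = T₂V₂^(γ−1) ⇒ T₂ = T₁ (V₁/V₂)^(γ−1).
T₁ = 318 °C = 591.1 K.
T₂ = 591.1 × (2870/209)^(0.31) = 1332 K.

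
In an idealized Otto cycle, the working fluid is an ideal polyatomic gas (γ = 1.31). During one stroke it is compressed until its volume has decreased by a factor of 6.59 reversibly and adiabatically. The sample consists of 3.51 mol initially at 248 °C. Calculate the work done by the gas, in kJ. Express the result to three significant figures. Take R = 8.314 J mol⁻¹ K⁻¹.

Adiabatic: T₁V₁^(γ−1) = T₂V₂^(γ−1) ⇒ T₂ = T₁ (V₁/V₂)^(γ−1).
T₁ = 248 °C = 521.1 K.
T₂ = 521.1 × 6.59^(0.31) = 935 K.
Q = 0, so ΔU = W_on_gas = nCᵥΔT with Cᵥ = R/(γ−1) = 26.82 J/(mol·K).
ΔU = 3.51 × 26.82 × (935 − 521.1) = 38960 J.
Work done by the gas = −ΔU = -38960 J.

W ≈ -39.0 kJ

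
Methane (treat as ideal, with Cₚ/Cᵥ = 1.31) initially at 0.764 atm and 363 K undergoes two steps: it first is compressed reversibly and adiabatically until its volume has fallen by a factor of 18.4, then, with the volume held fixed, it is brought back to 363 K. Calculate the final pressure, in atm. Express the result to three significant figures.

P₃ ≈ 14.1 atm

Adiabatic step (PV^γ = const): P₂ = 0.764×18.4^(1.31) = 34.67 atm; T₂ = 363×18.4^(0.31) = 895.4 K.
Isochoric: P₃ = P₂(T₃/T₂) = 34.67 × (363/895.4) = 14.06 atm.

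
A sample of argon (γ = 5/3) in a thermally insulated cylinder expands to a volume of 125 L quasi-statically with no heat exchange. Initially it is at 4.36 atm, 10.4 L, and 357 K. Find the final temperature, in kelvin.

For a reversible adiabat TV^(γ−1) is constant, so T₂ = T₁ (V₁/V₂)^(γ−1).
T₂ = 357 × (10.4/125)^(2/3) = 68.04 K.

T₂ ≈ 68.0 K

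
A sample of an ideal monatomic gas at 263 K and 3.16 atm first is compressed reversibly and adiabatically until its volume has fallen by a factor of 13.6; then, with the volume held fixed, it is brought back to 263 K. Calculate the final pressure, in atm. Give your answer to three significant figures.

P₃ ≈ 43.0 atm

For a monatomic ideal gas γ = 5/3.
Adiabatic step (PV^γ = const): P₂ = 3.16×13.6^(5/3) = 244.9 atm; T₂ = 263×13.6^(2/3) = 1498 K.
Isochoric: P₃ = P₂(T₃/T₂) = 244.9 × (263/1498) = 42.98 atm.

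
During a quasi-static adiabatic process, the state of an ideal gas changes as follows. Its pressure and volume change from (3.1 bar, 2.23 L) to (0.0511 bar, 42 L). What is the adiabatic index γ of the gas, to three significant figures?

γ ≈ 1.40

PV^γ = const ⇒ γ = ln(P₂/P₁) / ln(V₁/V₂).
γ = ln(0.0511/3.1) / ln(2.23/42) = 1.398.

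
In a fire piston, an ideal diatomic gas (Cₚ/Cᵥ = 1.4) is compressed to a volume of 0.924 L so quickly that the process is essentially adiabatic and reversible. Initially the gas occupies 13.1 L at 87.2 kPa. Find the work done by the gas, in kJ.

P₂ = P₁(V₁/V₂)^γ = 87.2×(13.1/0.924)^(1.4) = 3571 kPa.
For a reversible adiabat, W_by_gas = (P₁V₁ − P₂V₂)/(γ−1).
W_by = (87200×0.0131 − 3.571×10^6×0.000924) / (0.4) = -5393 J.

W ≈ -5.39 kJ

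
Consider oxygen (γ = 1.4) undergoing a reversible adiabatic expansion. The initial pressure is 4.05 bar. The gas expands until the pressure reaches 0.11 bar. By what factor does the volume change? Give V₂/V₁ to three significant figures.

V₂/V₁ ≈ 13.1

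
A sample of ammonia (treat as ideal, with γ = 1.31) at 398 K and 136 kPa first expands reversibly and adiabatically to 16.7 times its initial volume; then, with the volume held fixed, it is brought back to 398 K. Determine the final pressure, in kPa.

P₃ ≈ 8.14 kPa

Adiabatic step (PV^γ = const): P₂ = 136×(1/16.7)^(1.31) = 3.402 kPa; T₂ = 398×(1/16.7)^(0.31) = 166.3 K.
Isochoric: P₃ = P₂(T₃/T₂) = 3.402 × (398/166.3) = 8.144 kPa.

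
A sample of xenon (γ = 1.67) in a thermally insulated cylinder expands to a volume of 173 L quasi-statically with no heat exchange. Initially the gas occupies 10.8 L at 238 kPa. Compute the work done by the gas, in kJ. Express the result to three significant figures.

W ≈ 3.24 kJ

P₂ = P₁(V₁/V₂)^γ = 238×(10.8/173)^(1.67) = 2.317 kPa.
For a reversible adiabat, W_by_gas = (P₁V₁ − P₂V₂)/(γ−1).
W_by = (238000×0.0108 − 2317×0.173) / (0.67) = 3238 J.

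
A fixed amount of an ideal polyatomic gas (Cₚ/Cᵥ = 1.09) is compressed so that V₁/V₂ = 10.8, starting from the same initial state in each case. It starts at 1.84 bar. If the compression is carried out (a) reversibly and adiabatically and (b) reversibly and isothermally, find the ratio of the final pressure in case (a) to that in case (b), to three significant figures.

Isothermal: P_b = P₁(V₁/V₂) = 1.84×10.8.
Adiabatic: P_a = P₁(V₁/V₂)^γ = 1.84×10.8^(1.09).
P_a/P_b = (V₁/V₂)^(γ−1) = 10.8^(0.09) = 1.239.

P_adiabatic / P_isothermal ≈ 1.24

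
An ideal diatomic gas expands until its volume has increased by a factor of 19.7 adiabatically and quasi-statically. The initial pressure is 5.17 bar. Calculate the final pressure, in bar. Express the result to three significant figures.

P₂ ≈ 0.0797 bar

Adiabatic: P₁V₁^γ = P₂V₂^γ ⇒ P₂ = P₁ (V₁/V₂)^γ.
For a diatomic ideal gas γ = 7/5.
P₂ = 5.17 × (1/19.7)^(7/5) = 0.07966 bar.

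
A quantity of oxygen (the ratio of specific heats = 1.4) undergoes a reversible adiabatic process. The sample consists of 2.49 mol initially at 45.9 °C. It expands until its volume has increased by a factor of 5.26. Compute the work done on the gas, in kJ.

W ≈ -8.01 kJ

For a reversible adiabat TV^(γ−1) is constant, so T₂ = T₁ (V₁/V₂)^(γ−1).
T₁ = 45.9 °C = 319 K.
T₂ = 319 × (1/5.26)^(0.4) = 164.2 K.
Q = 0, so ΔU = W_on_gas = nCᵥΔT with Cᵥ = R/(γ−1) = 20.79 J/(mol·K).
ΔU = 2.49 × 20.79 × (164.2 − 319) = -8012 J.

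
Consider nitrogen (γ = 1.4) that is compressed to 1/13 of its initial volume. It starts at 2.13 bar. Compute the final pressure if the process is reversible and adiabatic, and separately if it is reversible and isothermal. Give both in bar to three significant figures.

Isothermal: P₂ = P₁(V₁/V₂) = 2.13×13 = 27.69 bar.
Adiabatic: P₂ = P₁(V₁/V₂)^γ = 2.13×13^(1.4) = 77.25 bar.

adiabatic: 77.3 bar; isothermal: 27.7 bar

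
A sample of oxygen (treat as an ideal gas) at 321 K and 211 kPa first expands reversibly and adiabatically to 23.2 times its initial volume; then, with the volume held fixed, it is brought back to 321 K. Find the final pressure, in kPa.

P₃ ≈ 9.09 kPa

For a diatomic ideal gas γ = 7/5.
Adiabatic step (PV^γ = const): P₂ = 211×(1/23.2)^(7/5) = 2.586 kPa; T₂ = 321×(1/23.2)^(2/5) = 91.27 K.
Isochoric: P₃ = P₂(T₃/T₂) = 2.586 × (321/91.27) = 9.095 kPa.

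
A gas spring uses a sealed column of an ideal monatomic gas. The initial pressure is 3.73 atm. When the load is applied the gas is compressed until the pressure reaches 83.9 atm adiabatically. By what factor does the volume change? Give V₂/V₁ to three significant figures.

V₂/V₁ ≈ 0.154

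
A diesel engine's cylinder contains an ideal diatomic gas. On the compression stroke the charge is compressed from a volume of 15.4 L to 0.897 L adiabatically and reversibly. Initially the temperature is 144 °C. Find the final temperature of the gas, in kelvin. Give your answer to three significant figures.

T₂ ≈ 1300 K

Adiabatic: T₁V₁^(γ−1) = T₂V₂^(γ−1) ⇒ T₂ = T₁ (V₁/V₂)^(γ−1).
For a diatomic ideal gas γ = 7/5, so γ−1 = 2/5.
T₁ = 144 °C = 417.1 K.
T₂ = 417.1 × (15.4/0.897)^(2/5) = 1301 K.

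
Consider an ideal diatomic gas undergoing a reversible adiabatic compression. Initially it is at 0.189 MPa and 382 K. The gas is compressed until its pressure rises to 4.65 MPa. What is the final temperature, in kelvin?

T₂ ≈ 954 K

Along an adiabat T P^((1−γ)/γ) is constant, so T₂ = T₁ (P₂/P₁)^((γ−1)/γ).
For a diatomic ideal gas γ = 7/5, so (γ−1)/γ = 2/7.
T₂ = 382 × (4.65/0.189)^(2/7) = 953.9 K.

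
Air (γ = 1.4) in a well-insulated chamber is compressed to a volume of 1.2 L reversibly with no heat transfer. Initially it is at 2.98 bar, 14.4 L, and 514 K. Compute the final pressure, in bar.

Since PV^γ is constant along a reversible adiabat, P₂ = P₁ (V₁/V₂)^γ.
P₂ = 2.98 × (14.4/1.2)^(1.4) = 96.62 bar.

P₂ ≈ 96.6 bar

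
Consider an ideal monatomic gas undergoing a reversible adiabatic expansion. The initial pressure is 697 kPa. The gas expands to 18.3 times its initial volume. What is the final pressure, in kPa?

Adiabatic: P₁V₁^γ = P₂V₂^γ ⇒ P₂ = P₁ (V₁/V₂)^γ.
For a monatomic ideal gas γ = 5/3.
P₂ = 697 × (1/18.3)^(5/3) = 5.485 kPa.

P₂ ≈ 5.48 kPa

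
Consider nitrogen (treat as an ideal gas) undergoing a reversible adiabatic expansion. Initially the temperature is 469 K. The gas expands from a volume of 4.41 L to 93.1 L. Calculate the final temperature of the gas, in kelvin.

For a reversible adiabat TV^(γ−1) is constant, so T₂ = T₁ (V₁/V₂)^(γ−1).
For a diatomic ideal gas γ = 7/5, so γ−1 = 2/5.
T₂ = 469 × (4.41/93.1)^(2/5) = 138.5 K.

T₂ ≈ 138 K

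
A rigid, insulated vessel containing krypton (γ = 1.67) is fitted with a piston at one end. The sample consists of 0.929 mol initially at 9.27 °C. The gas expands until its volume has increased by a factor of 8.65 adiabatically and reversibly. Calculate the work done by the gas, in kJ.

For a reversible adiabat TV^(γ−1) is constant, so T₂ = T₁ (V₁/V₂)^(γ−1).
T₁ = 9.27 °C = 282.4 K.
T₂ = 282.4 × (1/8.65)^(0.67) = 66.54 K.
Q = 0, so ΔU = W_on_gas = nCᵥΔT with Cᵥ = R/(γ−1) = 12.41 J/(mol·K).
ΔU = 0.929 × 12.41 × (66.54 − 282.4) = -2489 J.
Work done by the gas = −ΔU = 2489 J.

W ≈ 2.49 kJ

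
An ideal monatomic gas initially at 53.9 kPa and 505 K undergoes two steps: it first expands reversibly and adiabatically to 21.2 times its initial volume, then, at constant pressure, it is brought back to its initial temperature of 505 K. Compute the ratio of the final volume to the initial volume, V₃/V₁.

V₃/V₁ ≈ 162

For a monatomic ideal gas γ = 5/3.
Adiabatic step: V₂/V₁ = 21.2; T₂ = T₁·(1/21.2)^(2/3) = 65.93 K.
Isobaric step: V₃/V₂ = T₃/T₂ = 505/65.93.
V₃/V₁ = (V₂/V₁)(V₃/V₂) = 21.2 × (505/65.93) = 162.4.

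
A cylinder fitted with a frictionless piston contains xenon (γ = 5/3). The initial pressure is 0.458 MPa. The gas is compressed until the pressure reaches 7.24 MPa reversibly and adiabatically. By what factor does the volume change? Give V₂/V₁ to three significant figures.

From PV^γ = const, V₂/V₁ = (P₁/P₂)^(1/γ).
V₂/V₁ = (0.458/7.24)^(3/5) = 0.1908.

V₂/V₁ ≈ 0.191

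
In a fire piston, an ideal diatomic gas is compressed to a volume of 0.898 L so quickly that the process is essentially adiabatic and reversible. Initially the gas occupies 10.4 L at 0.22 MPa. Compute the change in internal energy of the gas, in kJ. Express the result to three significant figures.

ΔU ≈ 9.52 kJ

γ = 7/5 for a diatomic ideal gas.
P₂ = P₁(V₁/V₂)^γ = 0.22×(10.4/0.898)^(7/5) = 6.787 MPa.
For a reversible adiabat, W_by_gas = (P₁V₁ − P₂V₂)/(γ−1).
W_by = (220000×0.0104 − 6.787×10^6×0.000898) / (2/5) = -9517 J.
Q = 0 ⇒ ΔU = −W_by = 9517 J.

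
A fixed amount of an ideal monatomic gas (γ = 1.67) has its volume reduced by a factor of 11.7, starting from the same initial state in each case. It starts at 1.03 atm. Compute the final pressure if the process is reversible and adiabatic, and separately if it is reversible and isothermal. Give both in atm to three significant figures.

Isothermal: P₂ = P₁(V₁/V₂) = 1.03×11.7 = 12.05 atm.
Adiabatic: P₂ = P₁(V₁/V₂)^γ = 1.03×11.7^(1.67) = 62.62 atm.

adiabatic: 62.6 atm; isothermal: 12.1 atm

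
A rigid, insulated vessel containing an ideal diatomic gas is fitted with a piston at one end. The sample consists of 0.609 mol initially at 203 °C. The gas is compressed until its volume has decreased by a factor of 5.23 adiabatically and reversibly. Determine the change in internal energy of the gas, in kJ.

For a reversible adiabat TV^(γ−1) is constant, so T₂ = T₁ (V₁/V₂)^(γ−1).
γ = 7/5 for a diatomic ideal gas, so γ−1 = 2/5.
T₁ = 203 °C = 476.1 K.
T₂ = 476.1 × 5.23^(2/5) = 922.9 K.
Q = 0, so ΔU = W_on_gas = nCᵥΔT with Cᵥ = R/(γ−1) = 20.79 J/(mol·K).
ΔU = 0.609 × 20.79 × (922.9 − 476.1) = 5655 J.

ΔU ≈ 5.65 kJ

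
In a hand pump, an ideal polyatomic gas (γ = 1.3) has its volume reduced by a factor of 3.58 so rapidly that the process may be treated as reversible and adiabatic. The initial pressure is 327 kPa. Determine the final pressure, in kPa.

Adiabatic: P₁V₁^γ = P₂V₂^γ ⇒ P₂ = P₁ (V₁/V₂)^γ.
P₂ = 327 × 3.58^(1.3) = 1716 kPa.

P₂ ≈ 1720 kPa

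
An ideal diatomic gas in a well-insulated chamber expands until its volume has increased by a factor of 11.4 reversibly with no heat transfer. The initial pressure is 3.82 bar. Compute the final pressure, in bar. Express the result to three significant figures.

Adiabatic: P₁V₁^γ = P₂V₂^γ ⇒ P₂ = P₁ (V₁/V₂)^γ.
For a diatomic ideal gas γ = 7/5.
P₂ = 3.82 × (1/11.4)^(7/5) = 0.1266 bar.

P₂ ≈ 0.127 bar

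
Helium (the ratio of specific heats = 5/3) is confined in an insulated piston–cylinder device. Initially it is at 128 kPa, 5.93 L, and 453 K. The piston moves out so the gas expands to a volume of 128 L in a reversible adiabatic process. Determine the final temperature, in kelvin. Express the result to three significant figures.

T₂ ≈ 58.4 K

For a reversible adiabat TV^(γ−1) is constant, so T₂ = T₁ (V₁/V₂)^(γ−1).
T₂ = 453 × (5.93/128)^(2/3) = 58.43 K.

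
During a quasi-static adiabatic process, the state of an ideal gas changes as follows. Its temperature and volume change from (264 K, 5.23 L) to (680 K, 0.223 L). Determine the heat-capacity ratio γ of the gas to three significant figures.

TV^(γ−1) = const ⇒ γ − 1 = ln(T₂/T₁) / ln(V₁/V₂).
γ = 1 + ln(680/264) / ln(5.23/0.223) = 1.3.

γ ≈ 1.30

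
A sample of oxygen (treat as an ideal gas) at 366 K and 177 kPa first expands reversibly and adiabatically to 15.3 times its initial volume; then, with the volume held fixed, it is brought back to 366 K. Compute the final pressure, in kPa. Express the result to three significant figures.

P₃ ≈ 11.6 kPa

For a diatomic ideal gas γ = 7/5.
Adiabatic step (PV^γ = const): P₂ = 177×(1/15.3)^(7/5) = 3.885 kPa; T₂ = 366×(1/15.3)^(2/5) = 122.9 K.
Isochoric: P₃ = P₂(T₃/T₂) = 3.885 × (366/122.9) = 11.57 kPa.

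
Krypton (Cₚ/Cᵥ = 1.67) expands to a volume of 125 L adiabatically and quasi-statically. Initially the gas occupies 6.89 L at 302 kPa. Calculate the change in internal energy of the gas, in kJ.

ΔU ≈ -2.66 kJ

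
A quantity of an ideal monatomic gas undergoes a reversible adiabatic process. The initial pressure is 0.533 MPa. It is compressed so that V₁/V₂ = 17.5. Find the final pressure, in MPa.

Since PV^γ is constant along a reversible adiabat, P₂ = P₁ (V₁/V₂)^γ.
For a monatomic ideal gas γ = 5/3.
P₂ = 0.533 × 17.5^(5/3) = 62.87 MPa.

P₂ ≈ 62.9 MPa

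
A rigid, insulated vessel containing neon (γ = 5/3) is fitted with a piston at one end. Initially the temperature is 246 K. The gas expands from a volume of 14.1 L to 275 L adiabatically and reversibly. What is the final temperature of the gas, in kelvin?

For a reversible adiabat TV^(γ−1) is constant, so T₂ = T₁ (V₁/V₂)^(γ−1).
T₂ = 246 × (14.1/275)^(2/3) = 33.95 K.

T₂ ≈ 34.0 K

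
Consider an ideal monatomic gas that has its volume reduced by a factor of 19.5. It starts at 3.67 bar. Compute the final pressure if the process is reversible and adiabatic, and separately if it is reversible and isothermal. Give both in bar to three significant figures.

For a monatomic ideal gas γ = 5/3.
Isothermal: P₂ = P₁(V₁/V₂) = 3.67×19.5 = 71.56 bar.
Adiabatic: P₂ = P₁(V₁/V₂)^γ = 3.67×19.5^(5/3) = 518.5 bar.

adiabatic: 518 bar; isothermal: 71.6 bar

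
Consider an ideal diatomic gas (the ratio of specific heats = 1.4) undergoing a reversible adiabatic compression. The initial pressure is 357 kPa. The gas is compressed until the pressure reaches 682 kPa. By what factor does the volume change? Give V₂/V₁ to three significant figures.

V₂/V₁ ≈ 0.630

From PV^γ = const, V₂/V₁ = (P₁/P₂)^(1/γ).
V₂/V₁ = (357/682)^(0.714) = 0.6298.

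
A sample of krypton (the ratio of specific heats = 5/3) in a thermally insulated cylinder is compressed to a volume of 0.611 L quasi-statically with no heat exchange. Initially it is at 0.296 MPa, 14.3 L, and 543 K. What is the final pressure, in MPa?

Adiabatic: P₁V₁^γ = P₂V₂^γ ⇒ P₂ = P₁ (V₁/V₂)^γ.
P₂ = 0.296 × (14.3/0.611)^(5/3) = 56.68 MPa.

P₂ ≈ 56.7 MPa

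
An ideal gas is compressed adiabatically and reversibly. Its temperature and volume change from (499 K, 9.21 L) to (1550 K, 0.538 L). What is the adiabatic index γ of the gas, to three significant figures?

γ ≈ 1.40

TV^(γ−1) = const ⇒ γ − 1 = ln(T₂/T₁) / ln(V₁/V₂).
γ = 1 + ln(1550/499) / ln(9.21/0.538) = 1.399.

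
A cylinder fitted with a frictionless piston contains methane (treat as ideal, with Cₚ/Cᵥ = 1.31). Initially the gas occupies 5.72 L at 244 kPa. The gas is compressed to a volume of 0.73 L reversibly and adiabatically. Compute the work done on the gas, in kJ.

W ≈ 4.02 kJ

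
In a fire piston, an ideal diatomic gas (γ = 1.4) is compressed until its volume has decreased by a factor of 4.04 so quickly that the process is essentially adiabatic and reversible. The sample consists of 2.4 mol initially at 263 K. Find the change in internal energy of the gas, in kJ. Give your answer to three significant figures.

ΔU ≈ 9.81 kJ

For a reversible adiabat TV^(γ−1) is constant, so T₂ = T₁ (V₁/V₂)^(γ−1).
T₂ = 263 × 4.04^(0.4) = 459.7 K.
Q = 0, so ΔU = W_on_gas = nCᵥΔT with Cᵥ = R/(γ−1) = 20.79 J/(mol·K).
ΔU = 2.4 × 20.79 × (459.7 − 263) = 9814 J.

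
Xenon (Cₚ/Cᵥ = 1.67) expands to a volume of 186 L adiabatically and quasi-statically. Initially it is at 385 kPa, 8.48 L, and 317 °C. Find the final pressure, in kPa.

P₂ ≈ 2.22 kPa

Adiabatic: P₁V₁^γ = P₂V₂^γ ⇒ P₂ = P₁ (V₁/V₂)^γ.
P₂ = 385 × (8.48/186)^(1.67) = 2.217 kPa.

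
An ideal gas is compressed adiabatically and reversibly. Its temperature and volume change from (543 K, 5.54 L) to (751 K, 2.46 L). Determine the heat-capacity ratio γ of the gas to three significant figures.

TV^(γ−1) = const ⇒ γ − 1 = ln(T₂/T₁) / ln(V₁/V₂).
γ = 1 + ln(751/543) / ln(5.54/2.46) = 1.399.

γ ≈ 1.40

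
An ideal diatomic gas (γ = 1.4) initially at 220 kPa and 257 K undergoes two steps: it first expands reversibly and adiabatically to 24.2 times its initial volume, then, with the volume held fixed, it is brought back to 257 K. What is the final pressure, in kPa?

P₃ ≈ 9.09 kPa

Adiabatic step (PV^γ = const): P₂ = 220×(1/24.2)^(1.4) = 2.541 kPa; T₂ = 257×(1/24.2)^(0.4) = 71.85 K.
Isochoric: P₃ = P₂(T₃/T₂) = 2.541 × (257/71.85) = 9.091 kPa.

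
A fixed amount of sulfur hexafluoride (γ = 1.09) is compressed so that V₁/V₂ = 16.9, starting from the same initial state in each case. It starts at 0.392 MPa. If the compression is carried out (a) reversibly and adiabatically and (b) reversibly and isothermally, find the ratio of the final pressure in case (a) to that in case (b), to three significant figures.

Isothermal: P_b = P₁(V₁/V₂) = 0.392×16.9.
Adiabatic: P_a = P₁(V₁/V₂)^γ = 0.392×16.9^(1.09).
P_a/P_b = (V₁/V₂)^(γ−1) = 16.9^(0.09) = 1.29.

P_adiabatic / P_isothermal ≈ 1.29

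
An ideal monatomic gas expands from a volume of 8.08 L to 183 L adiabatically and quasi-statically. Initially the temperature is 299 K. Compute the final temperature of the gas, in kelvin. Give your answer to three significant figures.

T₂ ≈ 37.4 K

For a reversible adiabat TV^(γ−1) is constant, so T₂ = T₁ (V₁/V₂)^(γ−1).
For a monatomic ideal gas γ = 5/3, so γ−1 = 2/3.
T₂ = 299 × (8.08/183)^(2/3) = 37.35 K.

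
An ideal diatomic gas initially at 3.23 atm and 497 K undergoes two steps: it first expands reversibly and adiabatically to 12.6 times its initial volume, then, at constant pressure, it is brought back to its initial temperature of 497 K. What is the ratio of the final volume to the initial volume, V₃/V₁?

V₃/V₁ ≈ 34.7

For a diatomic ideal gas γ = 7/5.
Adiabatic step: V₂/V₁ = 12.6; T₂ = T₁·(1/12.6)^(2/5) = 180.4 K.
Isobaric step: V₃/V₂ = T₃/T₂ = 497/180.4.
V₃/V₁ = (V₂/V₁)(V₃/V₂) = 12.6 × (497/180.4) = 34.72.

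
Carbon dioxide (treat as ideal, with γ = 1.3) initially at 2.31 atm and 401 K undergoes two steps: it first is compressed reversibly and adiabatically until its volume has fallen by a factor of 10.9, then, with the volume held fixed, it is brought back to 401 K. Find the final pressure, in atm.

P₃ ≈ 25.2 atm

Adiabatic step (PV^γ = const): P₂ = 2.31×10.9^(1.3) = 51.55 atm; T₂ = 401×10.9^(0.3) = 821.1 K.
Isochoric: P₃ = P₂(T₃/T₂) = 51.55 × (401/821.1) = 25.18 atm.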